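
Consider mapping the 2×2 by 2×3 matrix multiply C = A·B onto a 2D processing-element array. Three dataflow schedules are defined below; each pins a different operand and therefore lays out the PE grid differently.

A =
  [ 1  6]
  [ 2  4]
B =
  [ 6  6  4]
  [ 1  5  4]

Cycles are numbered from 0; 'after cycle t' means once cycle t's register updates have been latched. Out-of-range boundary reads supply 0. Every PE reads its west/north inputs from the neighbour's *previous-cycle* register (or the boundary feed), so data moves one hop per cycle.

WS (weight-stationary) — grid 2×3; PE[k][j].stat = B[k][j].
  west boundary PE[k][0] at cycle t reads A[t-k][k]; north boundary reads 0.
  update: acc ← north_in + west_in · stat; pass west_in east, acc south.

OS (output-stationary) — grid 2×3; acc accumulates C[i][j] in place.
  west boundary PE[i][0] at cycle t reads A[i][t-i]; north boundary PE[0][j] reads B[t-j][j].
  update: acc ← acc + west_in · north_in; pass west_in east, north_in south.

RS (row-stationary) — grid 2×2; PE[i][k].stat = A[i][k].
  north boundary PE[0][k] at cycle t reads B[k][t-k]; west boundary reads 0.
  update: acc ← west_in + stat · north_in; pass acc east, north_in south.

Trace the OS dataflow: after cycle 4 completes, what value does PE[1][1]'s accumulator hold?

PE[1][1].acc = 32

OS (2×3). Following PE[1][1] plus its west/north inputs:
  cycle 0: PE[0][1] → acc 0, east 0, south 0
  cycle 0: PE[1][0] → acc 0, east 0, south 0
  cycle 0: PE[1][1] → acc 0, east 0, south 0
  cycle 1: PE[0][1] → acc 6, east 1, south 6
  cycle 1: PE[1][0] → acc 12, east 2, south 6
  cycle 1: PE[1][1] → acc 0, east 0, south 0
  cycle 2: PE[0][1] → acc 36, east 6, south 5
  cycle 2: PE[1][0] → acc 16, east 4, south 1
  cycle 2: PE[1][1] → acc 12, east 2, south 6
  cycle 3: PE[0][1] → acc 36, east 0, south 0
  cycle 3: PE[1][0] → acc 16, east 0, south 0
  cycle 3: PE[1][1] → acc 32, east 4, south 5
  cycle 4: PE[0][1] → acc 36, east 0, south 0
  cycle 4: PE[1][0] → acc 16, east 0, south 0
  cycle 4: PE[1][1] → acc 32, east 0, south 0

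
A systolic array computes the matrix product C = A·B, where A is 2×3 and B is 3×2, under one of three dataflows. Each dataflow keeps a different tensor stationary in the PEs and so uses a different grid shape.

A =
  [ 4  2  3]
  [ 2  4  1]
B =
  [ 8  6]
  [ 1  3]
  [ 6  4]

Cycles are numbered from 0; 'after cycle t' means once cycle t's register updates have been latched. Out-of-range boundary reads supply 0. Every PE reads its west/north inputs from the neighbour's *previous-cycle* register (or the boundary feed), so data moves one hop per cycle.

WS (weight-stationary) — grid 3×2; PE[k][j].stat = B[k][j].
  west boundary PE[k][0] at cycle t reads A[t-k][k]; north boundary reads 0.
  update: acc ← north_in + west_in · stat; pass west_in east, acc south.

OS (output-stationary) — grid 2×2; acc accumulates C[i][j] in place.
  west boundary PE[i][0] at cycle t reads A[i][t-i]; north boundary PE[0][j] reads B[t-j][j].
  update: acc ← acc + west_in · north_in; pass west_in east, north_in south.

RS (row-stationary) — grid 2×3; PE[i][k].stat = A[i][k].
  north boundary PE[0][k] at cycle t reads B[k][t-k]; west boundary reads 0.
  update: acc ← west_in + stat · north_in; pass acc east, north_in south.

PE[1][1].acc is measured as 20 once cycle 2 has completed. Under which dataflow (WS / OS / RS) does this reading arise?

Under WS (3×2), PE[1][1]:
  step 0 · PE1,1: acc=0; fwd→0 fwd↓0
  step 1 · PE1,1: acc=0; fwd→0 fwd↓0
  step 2 · PE1,1: acc=30; fwd→2 fwd↓30
Under OS (2×2), PE[1][1]:
  step 0 · PE1,1: acc=0; fwd→0 fwd↓0
  step 1 · PE1,1: acc=0; fwd→0 fwd↓0
  step 2 · PE1,1: acc=12; fwd→2 fwd↓6
Under RS (2×3), PE[1][1]:
  step 0 · PE1,1: acc=0; fwd→0 fwd↓0
  step 1 · PE1,1: acc=0; fwd→0 fwd↓0
  step 2 · PE1,1: acc=20; fwd→20 fwd↓1

dataflow = RS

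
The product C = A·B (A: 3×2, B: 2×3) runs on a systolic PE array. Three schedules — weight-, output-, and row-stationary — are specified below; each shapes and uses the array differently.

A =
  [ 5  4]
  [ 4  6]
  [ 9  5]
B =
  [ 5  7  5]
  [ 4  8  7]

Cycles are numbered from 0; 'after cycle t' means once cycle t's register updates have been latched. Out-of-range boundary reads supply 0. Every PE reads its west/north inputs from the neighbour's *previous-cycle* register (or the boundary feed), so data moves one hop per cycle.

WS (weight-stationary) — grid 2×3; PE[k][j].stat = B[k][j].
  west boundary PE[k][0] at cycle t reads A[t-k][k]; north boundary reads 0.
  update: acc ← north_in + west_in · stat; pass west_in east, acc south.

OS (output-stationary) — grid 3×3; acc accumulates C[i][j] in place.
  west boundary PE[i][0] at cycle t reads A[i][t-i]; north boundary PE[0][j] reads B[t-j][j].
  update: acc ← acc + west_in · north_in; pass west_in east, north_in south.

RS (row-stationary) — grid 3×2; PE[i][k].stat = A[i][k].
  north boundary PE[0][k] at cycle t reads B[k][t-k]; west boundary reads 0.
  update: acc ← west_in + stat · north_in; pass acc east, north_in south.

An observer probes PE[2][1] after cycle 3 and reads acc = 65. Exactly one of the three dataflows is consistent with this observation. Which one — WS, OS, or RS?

dataflow = RS

— WS: 2×3 array has no PE[2][1].
Under OS (3×3), PE[2][1]:
  c0 r2c1: 0 / 0 / 0
  c1 r2c1: 0 / 0 / 0
  c2 r2c1: 0 / 0 / 0
  c3 r2c1: 63 / 9 / 7
Under RS (3×2), PE[2][1]:
  c0 r2c1: 0 / 0 / 0
  c1 r2c1: 0 / 0 / 0
  c2 r2c1: 0 / 0 / 0
  c3 r2c1: 65 / 65 / 4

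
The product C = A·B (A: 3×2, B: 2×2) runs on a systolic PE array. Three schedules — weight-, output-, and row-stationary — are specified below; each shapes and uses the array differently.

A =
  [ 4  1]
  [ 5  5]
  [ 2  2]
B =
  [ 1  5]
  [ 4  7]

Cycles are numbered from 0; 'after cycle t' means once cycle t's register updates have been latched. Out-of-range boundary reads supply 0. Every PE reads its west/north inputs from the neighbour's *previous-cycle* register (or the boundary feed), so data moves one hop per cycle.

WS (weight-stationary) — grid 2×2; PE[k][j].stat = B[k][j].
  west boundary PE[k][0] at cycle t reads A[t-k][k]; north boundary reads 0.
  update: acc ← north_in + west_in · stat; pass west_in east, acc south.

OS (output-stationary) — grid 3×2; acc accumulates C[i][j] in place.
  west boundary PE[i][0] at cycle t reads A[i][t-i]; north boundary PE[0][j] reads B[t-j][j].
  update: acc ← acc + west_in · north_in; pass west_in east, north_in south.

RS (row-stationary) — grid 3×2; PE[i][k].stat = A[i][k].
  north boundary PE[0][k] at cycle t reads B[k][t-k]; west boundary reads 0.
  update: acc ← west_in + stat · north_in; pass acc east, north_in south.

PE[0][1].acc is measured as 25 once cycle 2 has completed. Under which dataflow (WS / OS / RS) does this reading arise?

WS [2×2] PE[0][1] across cycles:
  0: (0,1).acc=0  regs=<0,0>
  1: (0,1).acc=20  regs=<4,20>
  2: (0,1).acc=25  regs=<5,25>
OS [3×2] PE[0][1] across cycles:
  0: (0,1).acc=0  regs=<0,0>
  1: (0,1).acc=20  regs=<4,5>
  2: (0,1).acc=27  regs=<1,7>
RS [3×2] PE[0][1] across cycles:
  0: (0,1).acc=0  regs=<0,0>
  1: (0,1).acc=8  regs=<8,4>
  2: (0,1).acc=27  regs=<27,7>

dataflow = WS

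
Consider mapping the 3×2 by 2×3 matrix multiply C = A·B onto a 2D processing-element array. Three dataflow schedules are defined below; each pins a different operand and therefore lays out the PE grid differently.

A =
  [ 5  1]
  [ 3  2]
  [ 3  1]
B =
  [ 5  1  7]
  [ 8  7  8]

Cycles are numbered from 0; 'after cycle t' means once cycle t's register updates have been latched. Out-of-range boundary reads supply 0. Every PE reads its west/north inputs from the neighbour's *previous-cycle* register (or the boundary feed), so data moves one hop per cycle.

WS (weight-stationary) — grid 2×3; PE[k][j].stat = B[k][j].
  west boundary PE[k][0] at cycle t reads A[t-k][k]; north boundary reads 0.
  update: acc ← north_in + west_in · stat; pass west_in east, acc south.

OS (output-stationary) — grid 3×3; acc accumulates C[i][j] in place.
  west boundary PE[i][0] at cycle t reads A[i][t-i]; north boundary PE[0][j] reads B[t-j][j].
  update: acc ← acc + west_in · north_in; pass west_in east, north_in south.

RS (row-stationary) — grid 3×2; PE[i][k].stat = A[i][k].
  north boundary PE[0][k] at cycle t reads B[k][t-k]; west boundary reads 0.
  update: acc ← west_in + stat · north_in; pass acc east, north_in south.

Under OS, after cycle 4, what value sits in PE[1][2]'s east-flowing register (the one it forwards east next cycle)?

register = 2

OS 3×3: PE[1][2] cycle-by-cycle (with neighbour feeds):
  [0] (0,2) acc=0 (h:0 v:0)
  [0] (1,1) acc=0 (h:0 v:0)
  [0] (1,2) acc=0 (h:0 v:0)
  [1] (0,2) acc=0 (h:0 v:0)
  [1] (1,1) acc=0 (h:0 v:0)
  [1] (1,2) acc=0 (h:0 v:0)
  [2] (0,2) acc=35 (h:5 v:7)
  [2] (1,1) acc=3 (h:3 v:1)
  [2] (1,2) acc=0 (h:0 v:0)
  [3] (0,2) acc=43 (h:1 v:8)
  [3] (1,1) acc=17 (h:2 v:7)
  [3] (1,2) acc=21 (h:3 v:7)
  [4] (0,2) acc=43 (h:0 v:0)
  [4] (1,1) acc=17 (h:0 v:0)
  [4] (1,2) acc=37 (h:2 v:8)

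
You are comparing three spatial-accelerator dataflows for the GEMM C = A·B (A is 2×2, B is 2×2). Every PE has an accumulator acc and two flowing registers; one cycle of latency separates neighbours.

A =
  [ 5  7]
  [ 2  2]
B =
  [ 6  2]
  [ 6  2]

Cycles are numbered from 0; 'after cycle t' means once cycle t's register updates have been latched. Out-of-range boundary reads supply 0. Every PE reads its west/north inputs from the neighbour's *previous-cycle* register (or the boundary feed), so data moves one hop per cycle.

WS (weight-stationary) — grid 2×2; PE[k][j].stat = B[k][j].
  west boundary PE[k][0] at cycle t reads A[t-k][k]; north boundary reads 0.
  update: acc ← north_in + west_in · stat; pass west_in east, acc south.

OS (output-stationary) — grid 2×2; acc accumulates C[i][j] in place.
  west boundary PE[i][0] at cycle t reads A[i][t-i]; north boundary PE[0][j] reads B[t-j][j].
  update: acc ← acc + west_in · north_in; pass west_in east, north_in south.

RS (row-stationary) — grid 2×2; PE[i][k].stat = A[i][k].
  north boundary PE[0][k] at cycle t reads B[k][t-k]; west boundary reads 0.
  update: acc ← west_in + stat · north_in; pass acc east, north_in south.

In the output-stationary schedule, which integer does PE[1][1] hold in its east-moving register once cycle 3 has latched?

register = 2

OS 2×2: PE[1][1] cycle-by-cycle (with neighbour feeds):
  [0] (0,1) acc=0 (h:0 v:0)
  [0] (1,0) acc=0 (h:0 v:0)
  [0] (1,1) acc=0 (h:0 v:0)
  [1] (0,1) acc=10 (h:5 v:2)
  [1] (1,0) acc=12 (h:2 v:6)
  [1] (1,1) acc=0 (h:0 v:0)
  [2] (0,1) acc=24 (h:7 v:2)
  [2] (1,0) acc=24 (h:2 v:6)
  [2] (1,1) acc=4 (h:2 v:2)
  [3] (0,1) acc=24 (h:0 v:0)
  [3] (1,0) acc=24 (h:0 v:0)
  [3] (1,1) acc=8 (h:2 v:2)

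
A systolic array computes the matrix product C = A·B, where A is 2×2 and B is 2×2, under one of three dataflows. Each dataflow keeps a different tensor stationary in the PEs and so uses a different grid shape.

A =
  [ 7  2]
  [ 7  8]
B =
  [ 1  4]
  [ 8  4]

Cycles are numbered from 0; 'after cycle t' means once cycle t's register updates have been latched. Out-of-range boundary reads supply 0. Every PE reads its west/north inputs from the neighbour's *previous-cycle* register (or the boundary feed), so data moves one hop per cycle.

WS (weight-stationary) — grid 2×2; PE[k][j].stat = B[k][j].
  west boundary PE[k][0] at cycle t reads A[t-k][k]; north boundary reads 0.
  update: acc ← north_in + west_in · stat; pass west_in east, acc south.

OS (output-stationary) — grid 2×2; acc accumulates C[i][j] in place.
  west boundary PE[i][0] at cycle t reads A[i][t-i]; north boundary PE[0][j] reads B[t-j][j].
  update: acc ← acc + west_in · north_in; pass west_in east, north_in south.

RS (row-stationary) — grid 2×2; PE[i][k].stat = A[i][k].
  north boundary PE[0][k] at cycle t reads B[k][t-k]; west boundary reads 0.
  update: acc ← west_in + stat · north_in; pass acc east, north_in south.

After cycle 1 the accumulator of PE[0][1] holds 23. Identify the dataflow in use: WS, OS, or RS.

dataflow = RS

— WS: 2×2; PE[0][1] trace:
  [0] (0,1) acc=0 (h:0 v:0)
  [1] (0,1) acc=28 (h:7 v:28)
— OS: 2×2; PE[0][1] trace:
  [0] (0,1) acc=0 (h:0 v:0)
  [1] (0,1) acc=28 (h:7 v:4)
— RS: 2×2; PE[0][1] trace:
  [0] (0,1) acc=0 (h:0 v:0)
  [1] (0,1) acc=23 (h:23 v:8)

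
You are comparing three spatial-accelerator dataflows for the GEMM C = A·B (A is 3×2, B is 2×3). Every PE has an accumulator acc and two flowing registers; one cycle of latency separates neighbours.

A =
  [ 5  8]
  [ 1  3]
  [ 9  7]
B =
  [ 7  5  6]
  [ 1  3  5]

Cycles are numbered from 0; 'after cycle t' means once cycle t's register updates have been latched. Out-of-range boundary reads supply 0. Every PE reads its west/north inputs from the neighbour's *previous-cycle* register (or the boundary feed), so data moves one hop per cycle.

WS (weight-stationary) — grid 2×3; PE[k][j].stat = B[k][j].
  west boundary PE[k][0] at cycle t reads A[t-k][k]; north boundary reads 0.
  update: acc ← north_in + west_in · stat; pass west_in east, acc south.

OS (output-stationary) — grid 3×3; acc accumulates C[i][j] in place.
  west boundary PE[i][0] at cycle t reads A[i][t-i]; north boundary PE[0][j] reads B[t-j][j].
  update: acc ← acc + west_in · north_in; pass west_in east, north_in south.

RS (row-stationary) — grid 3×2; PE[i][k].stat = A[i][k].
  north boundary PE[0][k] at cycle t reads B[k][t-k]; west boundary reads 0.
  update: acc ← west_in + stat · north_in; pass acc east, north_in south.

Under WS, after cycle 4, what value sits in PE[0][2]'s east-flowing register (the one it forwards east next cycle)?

WS on a 2×3 grid — tracing PE[0][2] and its feeders:
  step 0 · PE0,1: acc=0; fwd→0 fwd↓0
  step 0 · PE0,2: acc=0; fwd→0 fwd↓0
  step 1 · PE0,1: acc=25; fwd→5 fwd↓25
  step 1 · PE0,2: acc=0; fwd→0 fwd↓0
  step 2 · PE0,1: acc=5; fwd→1 fwd↓5
  step 2 · PE0,2: acc=30; fwd→5 fwd↓30
  step 3 · PE0,1: acc=45; fwd→9 fwd↓45
  step 3 · PE0,2: acc=6; fwd→1 fwd↓6
  step 4 · PE0,1: acc=0; fwd→0 fwd↓0
  step 4 · PE0,2: acc=54; fwd→9 fwd↓54

register = 9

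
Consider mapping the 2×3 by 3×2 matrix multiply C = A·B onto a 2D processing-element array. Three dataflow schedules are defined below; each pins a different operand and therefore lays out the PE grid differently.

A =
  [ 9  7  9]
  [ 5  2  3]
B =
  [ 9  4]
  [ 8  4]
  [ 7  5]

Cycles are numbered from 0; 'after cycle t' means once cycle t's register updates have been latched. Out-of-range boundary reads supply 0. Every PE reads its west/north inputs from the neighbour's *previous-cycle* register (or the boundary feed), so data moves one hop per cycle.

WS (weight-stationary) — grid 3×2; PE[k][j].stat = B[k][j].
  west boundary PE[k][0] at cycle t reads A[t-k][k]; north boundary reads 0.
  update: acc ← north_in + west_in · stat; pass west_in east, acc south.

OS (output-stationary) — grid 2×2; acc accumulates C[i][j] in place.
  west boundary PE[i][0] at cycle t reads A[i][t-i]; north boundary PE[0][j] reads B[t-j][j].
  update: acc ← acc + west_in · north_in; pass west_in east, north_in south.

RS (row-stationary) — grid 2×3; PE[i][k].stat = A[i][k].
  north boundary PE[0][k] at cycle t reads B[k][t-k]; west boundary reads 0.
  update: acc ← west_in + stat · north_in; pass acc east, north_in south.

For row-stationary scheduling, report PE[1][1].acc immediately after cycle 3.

PE[1][1].acc = 28

RS on a 2×3 grid — tracing PE[1][1] and its feeders:
  after 0 — PE[0][1] acc=0, pass-E 0, pass-S 0
  after 0 — PE[1][0] acc=0, pass-E 0, pass-S 0
  after 0 — PE[1][1] acc=0, pass-E 0, pass-S 0
  after 1 — PE[0][1] acc=137, pass-E 137, pass-S 8
  after 1 — PE[1][0] acc=45, pass-E 45, pass-S 9
  after 1 — PE[1][1] acc=0, pass-E 0, pass-S 0
  after 2 — PE[0][1] acc=64, pass-E 64, pass-S 4
  after 2 — PE[1][0] acc=20, pass-E 20, pass-S 4
  after 2 — PE[1][1] acc=61, pass-E 61, pass-S 8
  after 3 — PE[0][1] acc=0, pass-E 0, pass-S 0
  after 3 — PE[1][0] acc=0, pass-E 0, pass-S 0
  after 3 — PE[1][1] acc=28, pass-E 28, pass-S 4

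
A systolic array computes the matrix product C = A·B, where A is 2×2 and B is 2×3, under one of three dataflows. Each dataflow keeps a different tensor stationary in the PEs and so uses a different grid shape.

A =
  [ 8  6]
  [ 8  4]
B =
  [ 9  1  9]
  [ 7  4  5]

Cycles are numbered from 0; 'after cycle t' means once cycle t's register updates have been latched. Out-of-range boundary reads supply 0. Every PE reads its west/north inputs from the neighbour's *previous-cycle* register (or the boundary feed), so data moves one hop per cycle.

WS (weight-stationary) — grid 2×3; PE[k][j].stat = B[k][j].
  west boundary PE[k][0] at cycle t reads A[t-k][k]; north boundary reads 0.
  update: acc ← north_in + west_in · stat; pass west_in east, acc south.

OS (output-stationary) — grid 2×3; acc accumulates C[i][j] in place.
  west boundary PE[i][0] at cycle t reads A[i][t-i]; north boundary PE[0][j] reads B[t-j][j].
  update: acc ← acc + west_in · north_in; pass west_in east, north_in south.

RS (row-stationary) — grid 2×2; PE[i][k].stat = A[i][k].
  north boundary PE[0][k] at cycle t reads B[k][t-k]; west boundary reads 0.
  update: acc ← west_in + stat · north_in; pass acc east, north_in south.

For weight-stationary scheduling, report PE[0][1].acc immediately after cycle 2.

PE[0][1].acc = 8

Tracing WS — 2×3 array, target PE[0][1]:
  c0 r0c0: 72 / 8 / 72
  c0 r0c1: 0 / 0 / 0
  c1 r0c0: 72 / 8 / 72
  c1 r0c1: 8 / 8 / 8
  c2 r0c0: 0 / 0 / 0
  c2 r0c1: 8 / 8 / 8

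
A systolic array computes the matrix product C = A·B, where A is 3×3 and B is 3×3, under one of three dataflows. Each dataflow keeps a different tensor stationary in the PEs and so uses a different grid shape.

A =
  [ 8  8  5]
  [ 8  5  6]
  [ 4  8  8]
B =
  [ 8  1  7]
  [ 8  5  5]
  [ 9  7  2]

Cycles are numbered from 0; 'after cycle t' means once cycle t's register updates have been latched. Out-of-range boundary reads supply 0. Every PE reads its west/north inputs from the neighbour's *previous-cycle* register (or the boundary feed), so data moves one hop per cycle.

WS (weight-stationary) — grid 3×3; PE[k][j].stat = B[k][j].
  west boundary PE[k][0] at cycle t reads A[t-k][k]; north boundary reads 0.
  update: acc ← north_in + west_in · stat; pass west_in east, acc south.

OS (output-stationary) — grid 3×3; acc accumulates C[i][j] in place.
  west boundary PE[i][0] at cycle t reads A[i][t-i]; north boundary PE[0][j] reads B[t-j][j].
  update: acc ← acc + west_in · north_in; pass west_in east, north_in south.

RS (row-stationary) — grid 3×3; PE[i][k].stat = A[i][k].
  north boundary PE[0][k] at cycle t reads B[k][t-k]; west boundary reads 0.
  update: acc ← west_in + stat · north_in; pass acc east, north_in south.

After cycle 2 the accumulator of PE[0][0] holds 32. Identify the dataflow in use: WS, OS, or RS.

— WS: 3×3; PE[0][0] trace:
  c0 r0c0: 64 / 8 / 64
  c1 r0c0: 64 / 8 / 64
  c2 r0c0: 32 / 4 / 32
— OS: 3×3; PE[0][0] trace:
  c0 r0c0: 64 / 8 / 8
  c1 r0c0: 128 / 8 / 8
  c2 r0c0: 173 / 5 / 9
— RS: 3×3; PE[0][0] trace:
  c0 r0c0: 64 / 64 / 8
  c1 r0c0: 8 / 8 / 1
  c2 r0c0: 56 / 56 / 7

dataflow = WS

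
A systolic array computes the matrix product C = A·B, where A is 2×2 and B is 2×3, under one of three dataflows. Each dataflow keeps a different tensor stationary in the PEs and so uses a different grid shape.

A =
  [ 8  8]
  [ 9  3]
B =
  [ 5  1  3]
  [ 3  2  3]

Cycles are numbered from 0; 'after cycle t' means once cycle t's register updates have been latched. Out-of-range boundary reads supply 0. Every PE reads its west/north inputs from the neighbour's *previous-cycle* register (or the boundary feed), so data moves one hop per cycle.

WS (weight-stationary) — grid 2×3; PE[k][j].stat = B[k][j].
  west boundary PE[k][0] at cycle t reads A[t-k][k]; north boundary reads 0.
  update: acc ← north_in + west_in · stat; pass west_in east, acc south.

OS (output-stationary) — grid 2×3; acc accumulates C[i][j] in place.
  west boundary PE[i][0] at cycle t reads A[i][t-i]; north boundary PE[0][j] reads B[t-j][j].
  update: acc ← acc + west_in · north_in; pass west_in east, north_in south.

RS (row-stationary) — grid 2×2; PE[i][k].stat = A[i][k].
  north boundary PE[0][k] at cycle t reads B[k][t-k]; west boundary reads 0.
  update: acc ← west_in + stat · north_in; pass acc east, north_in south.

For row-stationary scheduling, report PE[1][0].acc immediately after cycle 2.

RS (2×2). Following PE[1][0] plus its west/north inputs:
  [0] (0,0) acc=40 (h:40 v:5)
  [0] (1,0) acc=0 (h:0 v:0)
  [1] (0,0) acc=8 (h:8 v:1)
  [1] (1,0) acc=45 (h:45 v:5)
  [2] (0,0) acc=24 (h:24 v:3)
  [2] (1,0) acc=9 (h:9 v:1)

PE[1][0].acc = 9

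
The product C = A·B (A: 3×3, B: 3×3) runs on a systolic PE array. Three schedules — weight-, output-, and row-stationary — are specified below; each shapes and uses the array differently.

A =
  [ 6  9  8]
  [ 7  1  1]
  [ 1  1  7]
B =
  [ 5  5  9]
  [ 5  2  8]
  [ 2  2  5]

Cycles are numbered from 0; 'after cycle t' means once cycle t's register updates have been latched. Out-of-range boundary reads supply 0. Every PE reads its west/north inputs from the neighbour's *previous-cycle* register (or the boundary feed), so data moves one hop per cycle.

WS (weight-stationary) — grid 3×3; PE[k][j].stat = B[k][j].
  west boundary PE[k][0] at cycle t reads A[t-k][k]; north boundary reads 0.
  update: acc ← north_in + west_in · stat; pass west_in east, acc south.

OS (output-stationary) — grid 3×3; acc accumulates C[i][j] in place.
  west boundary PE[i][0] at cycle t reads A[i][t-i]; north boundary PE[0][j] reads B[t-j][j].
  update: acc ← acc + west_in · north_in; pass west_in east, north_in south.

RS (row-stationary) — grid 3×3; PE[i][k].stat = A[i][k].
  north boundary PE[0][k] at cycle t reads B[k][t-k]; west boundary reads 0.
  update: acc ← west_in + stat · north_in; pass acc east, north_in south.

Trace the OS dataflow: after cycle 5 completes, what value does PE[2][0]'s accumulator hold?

PE[2][0].acc = 24

OS 3×3: PE[2][0] cycle-by-cycle (with neighbour feeds):
  t=0 PE[1][0]: acc=0 h=0 v=0
  t=0 PE[2][0]: acc=0 h=0 v=0
  t=1 PE[1][0]: acc=35 h=7 v=5
  t=1 PE[2][0]: acc=0 h=0 v=0
  t=2 PE[1][0]: acc=40 h=1 v=5
  t=2 PE[2][0]: acc=5 h=1 v=5
  t=3 PE[1][0]: acc=42 h=1 v=2
  t=3 PE[2][0]: acc=10 h=1 v=5
  t=4 PE[1][0]: acc=42 h=0 v=0
  t=4 PE[2][0]: acc=24 h=7 v=2
  t=5 PE[1][0]: acc=42 h=0 v=0
  t=5 PE[2][0]: acc=24 h=0 v=0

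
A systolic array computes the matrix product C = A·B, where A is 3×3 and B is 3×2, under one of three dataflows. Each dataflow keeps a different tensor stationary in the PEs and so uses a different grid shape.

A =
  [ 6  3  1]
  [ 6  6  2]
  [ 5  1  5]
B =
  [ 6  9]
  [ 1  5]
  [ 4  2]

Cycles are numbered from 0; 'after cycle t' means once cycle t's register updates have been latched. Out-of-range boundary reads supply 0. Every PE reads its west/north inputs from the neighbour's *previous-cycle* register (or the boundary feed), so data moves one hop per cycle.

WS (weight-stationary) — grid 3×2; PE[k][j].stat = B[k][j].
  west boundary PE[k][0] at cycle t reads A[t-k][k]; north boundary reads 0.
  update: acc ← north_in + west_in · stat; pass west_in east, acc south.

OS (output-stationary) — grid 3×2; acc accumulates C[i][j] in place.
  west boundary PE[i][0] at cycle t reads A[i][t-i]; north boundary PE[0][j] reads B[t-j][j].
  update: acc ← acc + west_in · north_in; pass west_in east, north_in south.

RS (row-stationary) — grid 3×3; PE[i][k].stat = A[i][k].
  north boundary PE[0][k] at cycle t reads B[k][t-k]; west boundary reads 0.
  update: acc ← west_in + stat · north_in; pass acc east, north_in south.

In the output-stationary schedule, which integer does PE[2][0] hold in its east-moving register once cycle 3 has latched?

register = 1

Tracing OS — 3×2 array, target PE[2][0]:
  0: (1,0).acc=0  regs=<0,0>
  0: (2,0).acc=0  regs=<0,0>
  1: (1,0).acc=36  regs=<6,6>
  1: (2,0).acc=0  regs=<0,0>
  2: (1,0).acc=42  regs=<6,1>
  2: (2,0).acc=30  regs=<5,6>
  3: (1,0).acc=50  regs=<2,4>
  3: (2,0).acc=31  regs=<1,1>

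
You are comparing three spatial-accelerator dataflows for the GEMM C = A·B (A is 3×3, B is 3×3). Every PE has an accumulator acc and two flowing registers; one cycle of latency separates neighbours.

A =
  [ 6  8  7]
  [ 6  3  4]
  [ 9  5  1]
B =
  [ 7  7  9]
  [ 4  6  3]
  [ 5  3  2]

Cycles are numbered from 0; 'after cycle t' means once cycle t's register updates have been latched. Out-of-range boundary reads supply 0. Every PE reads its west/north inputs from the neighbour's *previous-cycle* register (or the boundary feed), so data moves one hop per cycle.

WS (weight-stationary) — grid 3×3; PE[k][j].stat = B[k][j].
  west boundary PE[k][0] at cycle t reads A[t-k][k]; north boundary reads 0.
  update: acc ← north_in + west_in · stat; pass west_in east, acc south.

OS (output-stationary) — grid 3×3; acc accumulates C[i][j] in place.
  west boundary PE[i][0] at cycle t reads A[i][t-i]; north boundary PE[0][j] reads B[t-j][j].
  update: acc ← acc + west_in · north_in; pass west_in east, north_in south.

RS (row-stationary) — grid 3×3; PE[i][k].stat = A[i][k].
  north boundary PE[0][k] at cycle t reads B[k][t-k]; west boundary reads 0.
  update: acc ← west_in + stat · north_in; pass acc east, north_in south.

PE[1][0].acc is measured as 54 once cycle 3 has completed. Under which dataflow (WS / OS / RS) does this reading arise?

Under WS (3×3), PE[1][0]:
  @0  [1,0]  acc 0  |  →0  ↓0
  @1  [1,0]  acc 74  |  →8  ↓74
  @2  [1,0]  acc 54  |  →3  ↓54
  @3  [1,0]  acc 83  |  →5  ↓83
Under OS (3×3), PE[1][0]:
  @0  [1,0]  acc 0  |  →0  ↓0
  @1  [1,0]  acc 42  |  →6  ↓7
  @2  [1,0]  acc 54  |  →3  ↓4
  @3  [1,0]  acc 74  |  →4  ↓5
Under RS (3×3), PE[1][0]:
  @0  [1,0]  acc 0  |  →0  ↓0
  @1  [1,0]  acc 42  |  →42  ↓7
  @2  [1,0]  acc 42  |  →42  ↓7
  @3  [1,0]  acc 54  |  →54  ↓9

dataflow = RS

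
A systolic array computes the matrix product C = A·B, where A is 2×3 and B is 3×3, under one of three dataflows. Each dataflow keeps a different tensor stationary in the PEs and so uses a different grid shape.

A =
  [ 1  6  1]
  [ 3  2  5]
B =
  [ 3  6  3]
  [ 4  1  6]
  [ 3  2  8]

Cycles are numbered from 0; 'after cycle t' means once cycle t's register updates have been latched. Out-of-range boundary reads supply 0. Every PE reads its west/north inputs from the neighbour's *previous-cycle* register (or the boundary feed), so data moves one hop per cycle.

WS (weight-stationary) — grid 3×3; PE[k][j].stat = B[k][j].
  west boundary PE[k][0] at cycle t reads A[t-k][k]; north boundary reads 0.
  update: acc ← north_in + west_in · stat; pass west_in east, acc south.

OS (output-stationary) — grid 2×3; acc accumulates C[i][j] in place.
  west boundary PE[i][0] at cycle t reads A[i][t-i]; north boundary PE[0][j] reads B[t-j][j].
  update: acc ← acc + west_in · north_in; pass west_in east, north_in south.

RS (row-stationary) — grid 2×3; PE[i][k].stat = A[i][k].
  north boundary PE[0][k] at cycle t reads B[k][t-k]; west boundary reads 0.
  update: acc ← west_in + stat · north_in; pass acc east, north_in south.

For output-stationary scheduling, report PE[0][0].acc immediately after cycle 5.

PE[0][0].acc = 30

OS on a 2×3 grid — tracing PE[0][0] and its feeders:
  step 0 · PE0,0: acc=3; fwd→1 fwd↓3
  step 1 · PE0,0: acc=27; fwd→6 fwd↓4
  step 2 · PE0,0: acc=30; fwd→1 fwd↓3
  step 3 · PE0,0: acc=30; fwd→0 fwd↓0
  step 4 · PE0,0: acc=30; fwd→0 fwd↓0
  step 5 · PE0,0: acc=30; fwd→0 fwd↓0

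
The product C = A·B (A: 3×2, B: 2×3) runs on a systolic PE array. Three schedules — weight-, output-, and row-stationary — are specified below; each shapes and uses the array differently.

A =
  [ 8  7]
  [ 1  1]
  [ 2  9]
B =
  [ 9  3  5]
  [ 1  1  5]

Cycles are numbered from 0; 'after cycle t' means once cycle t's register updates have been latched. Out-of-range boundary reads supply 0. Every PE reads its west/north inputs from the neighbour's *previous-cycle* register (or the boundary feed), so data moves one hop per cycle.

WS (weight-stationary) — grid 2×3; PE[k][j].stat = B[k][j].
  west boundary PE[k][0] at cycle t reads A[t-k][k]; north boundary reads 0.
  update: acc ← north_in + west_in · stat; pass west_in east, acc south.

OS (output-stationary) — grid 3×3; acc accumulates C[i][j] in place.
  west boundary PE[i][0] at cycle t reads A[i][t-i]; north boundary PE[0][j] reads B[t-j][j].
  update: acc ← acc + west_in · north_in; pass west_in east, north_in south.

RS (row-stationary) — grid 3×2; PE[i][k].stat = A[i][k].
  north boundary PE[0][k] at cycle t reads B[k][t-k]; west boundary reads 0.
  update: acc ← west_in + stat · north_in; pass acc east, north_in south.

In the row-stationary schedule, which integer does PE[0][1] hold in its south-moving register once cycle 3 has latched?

RS on a 3×2 grid — tracing PE[0][1] and its feeders:
  c0 r0c0: 72 / 72 / 9
  c0 r0c1: 0 / 0 / 0
  c1 r0c0: 24 / 24 / 3
  c1 r0c1: 79 / 79 / 1
  c2 r0c0: 40 / 40 / 5
  c2 r0c1: 31 / 31 / 1
  c3 r0c0: 0 / 0 / 0
  c3 r0c1: 75 / 75 / 5

register = 5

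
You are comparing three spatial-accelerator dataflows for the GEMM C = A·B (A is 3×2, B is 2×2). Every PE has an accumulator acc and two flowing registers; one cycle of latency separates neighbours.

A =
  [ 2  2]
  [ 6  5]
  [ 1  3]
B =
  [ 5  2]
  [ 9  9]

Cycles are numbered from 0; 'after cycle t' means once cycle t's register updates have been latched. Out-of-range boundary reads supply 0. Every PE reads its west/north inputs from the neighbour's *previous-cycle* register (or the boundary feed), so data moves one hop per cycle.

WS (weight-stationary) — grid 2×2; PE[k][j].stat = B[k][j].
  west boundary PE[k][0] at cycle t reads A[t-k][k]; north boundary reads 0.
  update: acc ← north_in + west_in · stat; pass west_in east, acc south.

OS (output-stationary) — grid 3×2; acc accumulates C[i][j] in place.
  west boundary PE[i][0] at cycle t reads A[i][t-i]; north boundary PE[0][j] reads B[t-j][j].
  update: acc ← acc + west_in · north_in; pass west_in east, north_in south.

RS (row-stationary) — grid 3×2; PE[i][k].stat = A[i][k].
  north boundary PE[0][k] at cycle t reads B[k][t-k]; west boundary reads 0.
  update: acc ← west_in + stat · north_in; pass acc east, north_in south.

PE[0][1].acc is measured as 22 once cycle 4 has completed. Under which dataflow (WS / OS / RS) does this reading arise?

dataflow = OS

WS [2×2] PE[0][1] across cycles:
  t=0 PE[0][1]: acc=0 h=0 v=0
  t=1 PE[0][1]: acc=4 h=2 v=4
  t=2 PE[0][1]: acc=12 h=6 v=12
  t=3 PE[0][1]: acc=2 h=1 v=2
  t=4 PE[0][1]: acc=0 h=0 v=0
OS [3×2] PE[0][1] across cycles:
  t=0 PE[0][1]: acc=0 h=0 v=0
  t=1 PE[0][1]: acc=4 h=2 v=2
  t=2 PE[0][1]: acc=22 h=2 v=9
  t=3 PE[0][1]: acc=22 h=0 v=0
  t=4 PE[0][1]: acc=22 h=0 v=0
RS [3×2] PE[0][1] across cycles:
  t=0 PE[0][1]: acc=0 h=0 v=0
  t=1 PE[0][1]: acc=28 h=28 v=9
  t=2 PE[0][1]: acc=22 h=22 v=9
  t=3 PE[0][1]: acc=0 h=0 v=0
  t=4 PE[0][1]: acc=0 h=0 v=0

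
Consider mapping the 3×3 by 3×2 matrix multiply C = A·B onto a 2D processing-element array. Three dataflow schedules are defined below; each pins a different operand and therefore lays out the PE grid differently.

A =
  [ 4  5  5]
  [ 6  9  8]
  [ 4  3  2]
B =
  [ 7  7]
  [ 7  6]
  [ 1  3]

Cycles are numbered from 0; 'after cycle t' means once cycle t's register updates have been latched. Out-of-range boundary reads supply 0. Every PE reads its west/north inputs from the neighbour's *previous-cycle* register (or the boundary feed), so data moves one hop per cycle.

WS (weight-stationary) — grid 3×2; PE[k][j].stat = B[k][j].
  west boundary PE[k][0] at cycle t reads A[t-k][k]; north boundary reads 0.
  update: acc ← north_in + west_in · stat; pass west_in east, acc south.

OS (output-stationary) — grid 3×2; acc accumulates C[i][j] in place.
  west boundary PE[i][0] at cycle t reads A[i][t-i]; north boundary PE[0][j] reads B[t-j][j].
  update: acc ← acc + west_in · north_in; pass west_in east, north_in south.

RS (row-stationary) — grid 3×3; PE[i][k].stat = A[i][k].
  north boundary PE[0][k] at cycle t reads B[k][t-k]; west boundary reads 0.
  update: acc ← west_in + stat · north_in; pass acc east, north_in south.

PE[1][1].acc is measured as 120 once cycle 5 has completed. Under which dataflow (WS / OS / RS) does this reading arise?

Under WS (3×2), PE[1][1]:
  cycle 0: PE[1][1] → acc 0, east 0, south 0
  cycle 1: PE[1][1] → acc 0, east 0, south 0
  cycle 2: PE[1][1] → acc 58, east 5, south 58
  cycle 3: PE[1][1] → acc 96, east 9, south 96
  cycle 4: PE[1][1] → acc 46, east 3, south 46
  cycle 5: PE[1][1] → acc 0, east 0, south 0
Under OS (3×2), PE[1][1]:
  cycle 0: PE[1][1] → acc 0, east 0, south 0
  cycle 1: PE[1][1] → acc 0, east 0, south 0
  cycle 2: PE[1][1] → acc 42, east 6, south 7
  cycle 3: PE[1][1] → acc 96, east 9, south 6
  cycle 4: PE[1][1] → acc 120, east 8, south 3
  cycle 5: PE[1][1] → acc 120, east 0, south 0
Under RS (3×3), PE[1][1]:
  cycle 0: PE[1][1] → acc 0, east 0, south 0
  cycle 1: PE[1][1] → acc 0, east 0, south 0
  cycle 2: PE[1][1] → acc 105, east 105, south 7
  cycle 3: PE[1][1] → acc 96, east 96, south 6
  cycle 4: PE[1][1] → acc 0, east 0, south 0
  cycle 5: PE[1][1] → acc 0, east 0, south 0

dataflow = OS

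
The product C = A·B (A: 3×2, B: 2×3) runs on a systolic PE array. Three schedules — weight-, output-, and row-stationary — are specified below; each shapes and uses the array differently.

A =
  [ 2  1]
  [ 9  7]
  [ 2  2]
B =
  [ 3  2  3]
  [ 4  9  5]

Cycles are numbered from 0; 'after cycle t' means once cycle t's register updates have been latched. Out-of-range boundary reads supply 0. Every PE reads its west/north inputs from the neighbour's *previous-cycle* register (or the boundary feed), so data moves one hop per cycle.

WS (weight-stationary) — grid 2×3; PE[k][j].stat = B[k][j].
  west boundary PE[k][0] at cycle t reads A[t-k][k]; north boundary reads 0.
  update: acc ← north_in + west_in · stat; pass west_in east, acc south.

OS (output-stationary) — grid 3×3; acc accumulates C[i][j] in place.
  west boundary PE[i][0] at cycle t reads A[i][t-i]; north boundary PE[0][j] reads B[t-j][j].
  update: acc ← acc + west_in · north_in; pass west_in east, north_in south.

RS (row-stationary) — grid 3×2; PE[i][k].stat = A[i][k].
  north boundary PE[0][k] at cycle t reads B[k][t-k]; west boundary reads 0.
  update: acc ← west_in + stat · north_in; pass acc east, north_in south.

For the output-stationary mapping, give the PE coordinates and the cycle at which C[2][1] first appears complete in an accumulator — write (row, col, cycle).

Under OS, C[2][1] lands at PE[2][1]:
  after 0 — PE[2][1] acc=0, pass-E 0, pass-S 0
  after 1 — PE[2][1] acc=0, pass-E 0, pass-S 0
  after 2 — PE[2][1] acc=0, pass-E 0, pass-S 0
  after 3 — PE[2][1] acc=4, pass-E 2, pass-S 2
  after 4 — PE[2][1] acc=22, pass-E 2, pass-S 9

(row, col, cycle) = (2, 1, 4)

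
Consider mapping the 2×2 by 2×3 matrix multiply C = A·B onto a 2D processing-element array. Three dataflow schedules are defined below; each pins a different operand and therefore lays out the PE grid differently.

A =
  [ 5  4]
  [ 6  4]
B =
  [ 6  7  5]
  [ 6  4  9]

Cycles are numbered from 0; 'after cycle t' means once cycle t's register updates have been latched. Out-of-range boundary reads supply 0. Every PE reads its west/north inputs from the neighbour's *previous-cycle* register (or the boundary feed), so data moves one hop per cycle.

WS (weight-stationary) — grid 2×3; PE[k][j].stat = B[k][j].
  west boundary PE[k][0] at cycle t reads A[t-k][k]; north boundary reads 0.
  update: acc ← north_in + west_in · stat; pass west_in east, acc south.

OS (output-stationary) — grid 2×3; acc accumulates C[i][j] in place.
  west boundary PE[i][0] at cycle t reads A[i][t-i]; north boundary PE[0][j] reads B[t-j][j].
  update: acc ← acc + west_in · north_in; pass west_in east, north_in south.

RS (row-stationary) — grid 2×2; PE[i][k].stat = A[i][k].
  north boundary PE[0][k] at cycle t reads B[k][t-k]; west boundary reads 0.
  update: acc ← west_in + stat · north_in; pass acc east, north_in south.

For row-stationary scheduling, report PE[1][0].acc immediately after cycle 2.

RS on a 2×2 grid — tracing PE[1][0] and its feeders:
  [0] (0,0) acc=30 (h:30 v:6)
  [0] (1,0) acc=0 (h:0 v:0)
  [1] (0,0) acc=35 (h:35 v:7)
  [1] (1,0) acc=36 (h:36 v:6)
  [2] (0,0) acc=25 (h:25 v:5)
  [2] (1,0) acc=42 (h:42 v:7)

PE[1][0].acc = 42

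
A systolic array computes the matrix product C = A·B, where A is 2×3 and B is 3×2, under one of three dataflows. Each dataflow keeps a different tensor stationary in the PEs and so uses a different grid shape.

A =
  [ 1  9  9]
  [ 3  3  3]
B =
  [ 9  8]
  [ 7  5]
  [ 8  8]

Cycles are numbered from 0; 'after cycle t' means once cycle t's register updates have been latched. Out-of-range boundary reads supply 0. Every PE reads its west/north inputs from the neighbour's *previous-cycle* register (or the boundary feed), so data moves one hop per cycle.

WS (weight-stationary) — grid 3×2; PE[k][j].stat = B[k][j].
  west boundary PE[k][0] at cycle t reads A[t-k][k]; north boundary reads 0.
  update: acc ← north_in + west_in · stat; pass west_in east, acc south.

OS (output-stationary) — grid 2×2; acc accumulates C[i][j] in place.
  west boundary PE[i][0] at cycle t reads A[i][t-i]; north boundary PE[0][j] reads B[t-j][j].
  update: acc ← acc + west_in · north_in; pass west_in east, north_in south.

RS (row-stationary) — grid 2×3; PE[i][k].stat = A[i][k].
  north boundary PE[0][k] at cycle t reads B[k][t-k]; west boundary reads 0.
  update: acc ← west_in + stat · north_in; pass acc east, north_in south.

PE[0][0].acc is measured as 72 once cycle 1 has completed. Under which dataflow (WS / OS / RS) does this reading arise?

dataflow = OS

WS (3×2 grid), PE[0][0]:
  @0  [0,0]  acc 9  |  →1  ↓9
  @1  [0,0]  acc 27  |  →3  ↓27
OS (2×2 grid), PE[0][0]:
  @0  [0,0]  acc 9  |  →1  ↓9
  @1  [0,0]  acc 72  |  →9  ↓7
RS (2×3 grid), PE[0][0]:
  @0  [0,0]  acc 9  |  →9  ↓9
  @1  [0,0]  acc 8  |  →8  ↓8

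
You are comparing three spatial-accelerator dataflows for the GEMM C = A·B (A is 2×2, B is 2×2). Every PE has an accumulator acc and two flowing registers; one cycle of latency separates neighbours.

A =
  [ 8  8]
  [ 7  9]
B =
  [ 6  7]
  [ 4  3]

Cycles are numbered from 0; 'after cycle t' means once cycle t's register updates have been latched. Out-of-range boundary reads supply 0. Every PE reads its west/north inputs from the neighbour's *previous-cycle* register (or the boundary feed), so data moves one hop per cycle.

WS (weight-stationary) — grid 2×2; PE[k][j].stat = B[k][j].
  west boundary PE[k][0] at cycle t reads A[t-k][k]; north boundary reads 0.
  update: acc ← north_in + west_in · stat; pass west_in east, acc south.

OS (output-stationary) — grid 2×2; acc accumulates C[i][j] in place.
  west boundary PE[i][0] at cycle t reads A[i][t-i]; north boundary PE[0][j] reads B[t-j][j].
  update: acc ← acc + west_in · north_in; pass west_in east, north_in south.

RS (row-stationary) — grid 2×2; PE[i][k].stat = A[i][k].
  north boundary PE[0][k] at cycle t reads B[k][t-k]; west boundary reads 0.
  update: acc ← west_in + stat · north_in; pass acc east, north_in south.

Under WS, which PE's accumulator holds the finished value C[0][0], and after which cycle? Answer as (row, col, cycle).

(row, col, cycle) = (1, 0, 1)

WS — PE[1][0] is where C[0][0] collects:
  [0] (1,0) acc=0 (h:0 v:0)
  [1] (1,0) acc=80 (h:8 v:80)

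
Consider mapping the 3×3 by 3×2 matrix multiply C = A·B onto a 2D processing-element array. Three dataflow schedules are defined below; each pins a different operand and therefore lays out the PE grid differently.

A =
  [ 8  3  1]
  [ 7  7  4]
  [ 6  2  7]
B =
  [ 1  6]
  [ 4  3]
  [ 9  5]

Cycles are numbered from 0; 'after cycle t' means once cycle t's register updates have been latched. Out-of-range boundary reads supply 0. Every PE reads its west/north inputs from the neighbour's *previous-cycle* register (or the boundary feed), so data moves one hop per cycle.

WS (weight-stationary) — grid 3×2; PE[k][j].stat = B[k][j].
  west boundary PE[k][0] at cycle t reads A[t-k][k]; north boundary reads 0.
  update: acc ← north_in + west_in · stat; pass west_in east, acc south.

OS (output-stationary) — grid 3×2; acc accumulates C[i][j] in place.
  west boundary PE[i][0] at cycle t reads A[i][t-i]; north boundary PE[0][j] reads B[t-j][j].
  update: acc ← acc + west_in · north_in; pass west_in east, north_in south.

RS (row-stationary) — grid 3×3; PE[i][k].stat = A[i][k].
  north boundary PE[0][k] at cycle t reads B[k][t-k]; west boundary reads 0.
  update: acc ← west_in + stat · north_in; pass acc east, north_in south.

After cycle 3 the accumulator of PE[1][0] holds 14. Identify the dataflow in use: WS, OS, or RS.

WS [3×2] PE[1][0] across cycles:
  0: (1,0).acc=0  regs=<0,0>
  1: (1,0).acc=20  regs=<3,20>
  2: (1,0).acc=35  regs=<7,35>
  3: (1,0).acc=14  regs=<2,14>
OS [3×2] PE[1][0] across cycles:
  0: (1,0).acc=0  regs=<0,0>
  1: (1,0).acc=7  regs=<7,1>
  2: (1,0).acc=35  regs=<7,4>
  3: (1,0).acc=71  regs=<4,9>
RS [3×3] PE[1][0] across cycles:
  0: (1,0).acc=0  regs=<0,0>
  1: (1,0).acc=7  regs=<7,1>
  2: (1,0).acc=42  regs=<42,6>
  3: (1,0).acc=0  regs=<0,0>

dataflow = WS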